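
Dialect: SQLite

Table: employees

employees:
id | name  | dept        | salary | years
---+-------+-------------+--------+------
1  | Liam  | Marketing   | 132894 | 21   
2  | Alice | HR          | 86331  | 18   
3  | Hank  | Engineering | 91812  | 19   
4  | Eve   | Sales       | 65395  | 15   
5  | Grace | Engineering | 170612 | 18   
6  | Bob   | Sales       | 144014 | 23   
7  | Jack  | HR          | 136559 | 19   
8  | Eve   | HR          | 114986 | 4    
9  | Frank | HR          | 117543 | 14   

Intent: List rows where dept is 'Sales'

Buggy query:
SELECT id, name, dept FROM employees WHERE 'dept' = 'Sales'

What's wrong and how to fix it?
Bug: 'dept' in single quotes is a string literal, not the column; the comparison is literal-vs-literal and never true

Fix: Remove the quotes around the column name (or use double quotes for an identifier)

Corrected query:
SELECT id, name, dept FROM employees WHERE dept = 'Sales'

Result:
id | name | dept 
---+------+------
4  | Eve  | Sales
6  | Bob  | Sales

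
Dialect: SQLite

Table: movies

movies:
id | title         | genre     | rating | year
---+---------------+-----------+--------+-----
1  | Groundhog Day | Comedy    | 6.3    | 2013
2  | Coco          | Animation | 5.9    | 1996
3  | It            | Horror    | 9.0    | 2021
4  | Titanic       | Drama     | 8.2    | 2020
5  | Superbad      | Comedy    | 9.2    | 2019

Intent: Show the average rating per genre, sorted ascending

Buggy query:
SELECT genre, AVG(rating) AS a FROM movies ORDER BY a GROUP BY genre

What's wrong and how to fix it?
Bug: GROUP BY must precede ORDER BY

Fix: Move ORDER BY to the end, after GROUP BY

Corrected query:
SELECT genre, AVG(rating) AS a FROM movies GROUP BY genre ORDER BY a

Result:
genre     | a   
----------+-----
Animation | 5.9 
Comedy    | 7.75
Drama     | 8.2 
Horror    | 9   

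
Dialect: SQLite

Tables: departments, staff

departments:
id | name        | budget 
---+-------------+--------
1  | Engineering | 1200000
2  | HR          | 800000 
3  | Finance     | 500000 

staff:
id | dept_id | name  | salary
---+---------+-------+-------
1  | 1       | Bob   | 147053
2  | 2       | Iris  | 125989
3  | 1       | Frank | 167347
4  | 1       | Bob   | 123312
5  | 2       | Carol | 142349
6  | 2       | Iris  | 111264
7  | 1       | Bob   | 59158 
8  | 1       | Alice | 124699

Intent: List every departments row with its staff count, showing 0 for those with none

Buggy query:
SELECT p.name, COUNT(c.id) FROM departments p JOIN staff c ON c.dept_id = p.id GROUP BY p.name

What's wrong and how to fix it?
Bug: An inner join excludes parents with zero children

Fix: Switch to LEFT JOIN to retain unmatched parent rows

Corrected query:
SELECT p.name, COUNT(c.id) FROM departments p LEFT JOIN staff c ON c.dept_id = p.id GROUP BY p.name

Result:
name        | COUNT(c.id)
------------+------------
Engineering | 5          
Finance     | 0          
HR          | 3          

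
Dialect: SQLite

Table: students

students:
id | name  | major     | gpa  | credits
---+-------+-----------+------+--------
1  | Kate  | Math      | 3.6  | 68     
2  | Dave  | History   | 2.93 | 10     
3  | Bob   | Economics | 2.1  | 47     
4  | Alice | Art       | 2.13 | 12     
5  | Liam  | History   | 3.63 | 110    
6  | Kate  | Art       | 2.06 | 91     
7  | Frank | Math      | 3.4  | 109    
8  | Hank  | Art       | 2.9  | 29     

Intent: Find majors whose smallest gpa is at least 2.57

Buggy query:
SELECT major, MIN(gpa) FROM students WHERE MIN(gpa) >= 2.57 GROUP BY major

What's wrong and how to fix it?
Bug: Aggregates like MIN are computed per group after WHERE runs

Fix: Use HAVING for the per-group MIN condition

Corrected query:
SELECT major, MIN(gpa) FROM students GROUP BY major HAVING MIN(gpa) >= 2.57

Result:
major   | MIN(gpa)
--------+---------
History | 2.93    
Math    | 3.4     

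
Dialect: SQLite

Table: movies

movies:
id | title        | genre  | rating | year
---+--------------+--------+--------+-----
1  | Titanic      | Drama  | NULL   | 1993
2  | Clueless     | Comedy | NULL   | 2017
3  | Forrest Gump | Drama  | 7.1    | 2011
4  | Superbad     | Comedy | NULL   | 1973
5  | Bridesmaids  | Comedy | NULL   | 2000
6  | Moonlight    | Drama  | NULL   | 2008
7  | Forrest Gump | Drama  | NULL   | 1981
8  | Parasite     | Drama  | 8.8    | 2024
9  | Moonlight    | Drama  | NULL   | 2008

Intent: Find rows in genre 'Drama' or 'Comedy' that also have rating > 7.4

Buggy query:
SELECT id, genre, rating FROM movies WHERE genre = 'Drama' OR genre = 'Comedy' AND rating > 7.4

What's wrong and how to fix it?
Bug: Without parentheses, AND is evaluated before OR, so the rating filter only applies to the 'Comedy' branch

Fix: Group the OR with parentheses (or use IN), then AND the threshold

Corrected query:
SELECT id, genre, rating FROM movies WHERE (genre = 'Drama' OR genre = 'Comedy') AND rating > 7.4

Result:
id | genre | rating
---+-------+-------
8  | Drama | 8.8   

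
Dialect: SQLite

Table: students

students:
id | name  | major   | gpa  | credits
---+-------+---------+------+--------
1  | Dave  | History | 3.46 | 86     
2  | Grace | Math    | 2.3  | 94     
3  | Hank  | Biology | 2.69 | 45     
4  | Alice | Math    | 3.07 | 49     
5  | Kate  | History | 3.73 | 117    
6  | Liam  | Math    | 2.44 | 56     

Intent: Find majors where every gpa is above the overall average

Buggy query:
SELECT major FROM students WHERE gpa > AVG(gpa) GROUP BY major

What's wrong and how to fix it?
Bug: AVG() is an aggregate; it can't sit directly in WHERE

Fix: Compute the overall average in a scalar subquery and compare each group's MIN against it in HAVING

Corrected query:
SELECT major FROM students GROUP BY major HAVING MIN(gpa) > (SELECT AVG(gpa) FROM students)

Result:
major  
-------
History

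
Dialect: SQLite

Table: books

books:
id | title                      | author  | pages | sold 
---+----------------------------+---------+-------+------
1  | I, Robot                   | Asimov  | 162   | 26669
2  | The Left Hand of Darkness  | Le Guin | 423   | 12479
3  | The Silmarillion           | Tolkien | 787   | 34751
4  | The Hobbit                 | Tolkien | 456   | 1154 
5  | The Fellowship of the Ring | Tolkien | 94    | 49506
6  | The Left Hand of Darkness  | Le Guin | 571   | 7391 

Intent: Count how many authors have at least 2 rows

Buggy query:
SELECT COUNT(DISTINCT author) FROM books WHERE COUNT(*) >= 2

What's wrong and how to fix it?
Bug: COUNT(*) cannot appear in WHERE; the per-group count doesn't exist yet

Fix: Use a subquery that GROUPs and filters with HAVING, then count its rows

Corrected query:
SELECT COUNT(*) FROM (SELECT author FROM books GROUP BY author HAVING COUNT(*) >= 2)

Result:
COUNT(*)
--------
2       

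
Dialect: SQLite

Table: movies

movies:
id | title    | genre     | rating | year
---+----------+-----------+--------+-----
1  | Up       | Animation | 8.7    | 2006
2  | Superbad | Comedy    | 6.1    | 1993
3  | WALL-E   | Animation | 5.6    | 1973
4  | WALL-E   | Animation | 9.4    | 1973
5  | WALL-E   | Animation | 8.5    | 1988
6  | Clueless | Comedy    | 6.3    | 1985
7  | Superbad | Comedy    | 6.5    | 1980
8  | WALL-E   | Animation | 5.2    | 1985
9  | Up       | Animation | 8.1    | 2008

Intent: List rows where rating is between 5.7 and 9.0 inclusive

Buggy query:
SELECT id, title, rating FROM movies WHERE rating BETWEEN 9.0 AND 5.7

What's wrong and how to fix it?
Bug: The bounds are reversed; BETWEEN a AND b requires a <= b to match anything

Fix: Swap the bounds so the smaller value comes first

Corrected query:
SELECT id, title, rating FROM movies WHERE rating BETWEEN 5.7 AND 9.0

Result:
id | title    | rating
---+----------+-------
1  | Up       | 8.7   
2  | Superbad | 6.1   
5  | WALL-E   | 8.5   
6  | Clueless | 6.3   
7  | Superbad | 6.5   
9  | Up       | 8.1   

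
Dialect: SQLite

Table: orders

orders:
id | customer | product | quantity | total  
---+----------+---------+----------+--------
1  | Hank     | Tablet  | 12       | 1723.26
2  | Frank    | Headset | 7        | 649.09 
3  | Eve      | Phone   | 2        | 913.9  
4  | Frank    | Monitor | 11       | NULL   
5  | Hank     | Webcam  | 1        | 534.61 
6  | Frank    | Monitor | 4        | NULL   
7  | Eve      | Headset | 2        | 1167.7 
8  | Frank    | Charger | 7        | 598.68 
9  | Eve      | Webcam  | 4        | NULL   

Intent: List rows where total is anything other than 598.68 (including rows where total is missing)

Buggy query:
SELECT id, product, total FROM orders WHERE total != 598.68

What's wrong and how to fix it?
Bug: 'total != 598.68' is unknown when total is NULL, so NULL rows are silently excluded

Fix: Handle NULL separately with IS NULL alongside the inequality

Corrected query:
SELECT id, product, total FROM orders WHERE total != 598.68 OR total IS NULL

Result:
id | product | total  
---+---------+--------
1  | Tablet  | 1723.26
2  | Headset | 649.09 
3  | Phone   | 913.9  
4  | Monitor | NULL   
5  | Webcam  | 534.61 
6  | Monitor | NULL   
7  | Headset | 1167.7 
9  | Webcam  | NULL   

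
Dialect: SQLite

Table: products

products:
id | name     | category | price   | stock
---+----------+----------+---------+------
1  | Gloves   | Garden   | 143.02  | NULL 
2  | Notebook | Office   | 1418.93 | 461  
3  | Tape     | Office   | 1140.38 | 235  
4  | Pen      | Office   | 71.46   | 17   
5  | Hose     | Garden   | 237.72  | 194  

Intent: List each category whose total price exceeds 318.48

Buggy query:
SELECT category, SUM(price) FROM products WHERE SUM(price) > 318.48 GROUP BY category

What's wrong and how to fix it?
Bug: WHERE runs before GROUP BY, so aggregates aren't available there

Fix: Use HAVING (which filters groups after aggregation) instead of WHERE

Corrected query:
SELECT category, SUM(price) FROM products GROUP BY category HAVING SUM(price) > 318.48

Result:
category | SUM(price)
---------+-----------
Garden   | 380.74    
Office   | 2630.77   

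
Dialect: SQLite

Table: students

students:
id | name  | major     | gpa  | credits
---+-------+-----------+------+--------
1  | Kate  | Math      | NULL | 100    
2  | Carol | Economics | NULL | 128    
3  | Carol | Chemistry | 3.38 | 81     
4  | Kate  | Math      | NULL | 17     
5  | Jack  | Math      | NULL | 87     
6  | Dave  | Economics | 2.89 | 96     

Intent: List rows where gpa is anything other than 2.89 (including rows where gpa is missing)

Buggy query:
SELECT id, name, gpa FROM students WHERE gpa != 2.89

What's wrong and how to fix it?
Bug: Inequality against NULL is unknown, not true; rows with NULL are dropped

Fix: Add an explicit OR gpa IS NULL to include the missing-value rows

Corrected query:
SELECT id, name, gpa FROM students WHERE gpa != 2.89 OR gpa IS NULL

Result:
id | name  | gpa 
---+-------+-----
1  | Kate  | NULL
2  | Carol | NULL
3  | Carol | 3.38
4  | Kate  | NULL
5  | Jack  | NULL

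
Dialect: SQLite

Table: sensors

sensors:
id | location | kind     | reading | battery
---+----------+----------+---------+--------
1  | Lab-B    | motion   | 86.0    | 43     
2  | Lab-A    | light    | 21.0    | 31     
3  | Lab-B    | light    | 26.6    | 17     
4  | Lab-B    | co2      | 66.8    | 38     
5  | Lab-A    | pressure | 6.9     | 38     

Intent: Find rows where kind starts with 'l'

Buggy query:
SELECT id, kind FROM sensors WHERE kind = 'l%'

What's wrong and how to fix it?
Bug: Wildcards only work with LIKE; '=' treats '%' as a literal character

Fix: Use LIKE for wildcard pattern matching

Corrected query:
SELECT id, kind FROM sensors WHERE kind LIKE 'l%'

Result:
id | kind 
---+------
2  | light
3  | light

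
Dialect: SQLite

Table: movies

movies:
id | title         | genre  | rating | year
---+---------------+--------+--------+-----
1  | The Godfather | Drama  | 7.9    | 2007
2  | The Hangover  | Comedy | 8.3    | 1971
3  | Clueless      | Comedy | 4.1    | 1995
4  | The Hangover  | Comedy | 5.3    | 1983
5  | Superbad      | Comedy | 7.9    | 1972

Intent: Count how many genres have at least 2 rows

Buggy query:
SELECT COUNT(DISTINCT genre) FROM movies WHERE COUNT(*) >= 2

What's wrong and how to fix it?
Bug: WHERE filters individual rows, not groups, so a group-level COUNT is invalid there

Fix: Group first with HAVING COUNT(*) >= 2, then COUNT the resulting groups

Corrected query:
SELECT COUNT(*) FROM (SELECT genre FROM movies GROUP BY genre HAVING COUNT(*) >= 2)

Result:
COUNT(*)
--------
1       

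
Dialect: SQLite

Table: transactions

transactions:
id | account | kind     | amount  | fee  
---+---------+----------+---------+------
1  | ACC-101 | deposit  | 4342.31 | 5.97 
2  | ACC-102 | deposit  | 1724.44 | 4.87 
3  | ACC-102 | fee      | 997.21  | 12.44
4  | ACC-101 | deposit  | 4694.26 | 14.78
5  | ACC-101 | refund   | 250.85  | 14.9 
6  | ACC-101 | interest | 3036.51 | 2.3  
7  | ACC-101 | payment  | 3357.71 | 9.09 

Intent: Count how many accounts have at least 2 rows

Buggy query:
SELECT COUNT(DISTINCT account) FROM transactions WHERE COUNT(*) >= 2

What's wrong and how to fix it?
Bug: WHERE filters individual rows, not groups, so a group-level COUNT is invalid there

Fix: Use a subquery that GROUPs and filters with HAVING, then count its rows

Corrected query:
SELECT COUNT(*) FROM (SELECT account FROM transactions GROUP BY account HAVING COUNT(*) >= 2)

Result:
COUNT(*)
--------
2       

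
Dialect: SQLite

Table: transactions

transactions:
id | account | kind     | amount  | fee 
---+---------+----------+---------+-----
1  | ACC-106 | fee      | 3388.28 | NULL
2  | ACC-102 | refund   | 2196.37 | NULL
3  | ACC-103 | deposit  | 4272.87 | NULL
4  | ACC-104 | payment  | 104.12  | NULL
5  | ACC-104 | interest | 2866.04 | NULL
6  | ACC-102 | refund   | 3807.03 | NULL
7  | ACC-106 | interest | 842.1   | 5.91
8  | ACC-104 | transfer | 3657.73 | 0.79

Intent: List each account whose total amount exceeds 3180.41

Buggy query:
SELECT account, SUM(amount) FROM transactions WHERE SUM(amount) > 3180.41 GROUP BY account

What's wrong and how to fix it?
Bug: SUM(amount) is an aggregate, but WHERE filters rows before aggregation

Fix: Use HAVING (which filters groups after aggregation) instead of WHERE

Corrected query:
SELECT account, SUM(amount) FROM transactions GROUP BY account HAVING SUM(amount) > 3180.41

Result:
account | SUM(amount)
--------+------------
ACC-102 | 6003.4     
ACC-103 | 4272.87    
ACC-104 | 6627.89    
ACC-106 | 4230.38    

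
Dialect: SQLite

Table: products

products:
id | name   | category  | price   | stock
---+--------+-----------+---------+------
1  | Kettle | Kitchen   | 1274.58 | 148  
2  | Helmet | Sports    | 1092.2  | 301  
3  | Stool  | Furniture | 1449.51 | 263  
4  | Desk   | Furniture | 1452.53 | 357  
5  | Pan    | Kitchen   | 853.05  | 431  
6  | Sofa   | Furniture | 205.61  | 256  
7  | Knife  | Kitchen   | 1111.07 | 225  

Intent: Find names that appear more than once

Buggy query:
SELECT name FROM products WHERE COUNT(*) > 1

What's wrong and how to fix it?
Bug: COUNT(*) is an aggregate and cannot be used in WHERE

Fix: GROUP BY name, then filter groups with HAVING COUNT(*) > 1

Corrected query:
SELECT name FROM products GROUP BY name HAVING COUNT(*) > 1

Result:
(no rows)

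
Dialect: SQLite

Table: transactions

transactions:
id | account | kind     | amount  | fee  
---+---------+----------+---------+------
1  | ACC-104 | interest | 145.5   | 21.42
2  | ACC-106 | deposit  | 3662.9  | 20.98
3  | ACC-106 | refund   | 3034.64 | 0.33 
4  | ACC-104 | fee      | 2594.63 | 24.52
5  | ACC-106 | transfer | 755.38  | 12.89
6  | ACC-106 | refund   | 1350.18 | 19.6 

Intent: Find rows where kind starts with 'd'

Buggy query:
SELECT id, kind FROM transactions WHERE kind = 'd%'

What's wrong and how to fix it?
Bug: '=' compares the literal string including the % character; pattern matching needs LIKE

Fix: Use LIKE for wildcard pattern matching

Corrected query:
SELECT id, kind FROM transactions WHERE kind LIKE 'd%'

Result:
id | kind   
---+--------
2  | deposit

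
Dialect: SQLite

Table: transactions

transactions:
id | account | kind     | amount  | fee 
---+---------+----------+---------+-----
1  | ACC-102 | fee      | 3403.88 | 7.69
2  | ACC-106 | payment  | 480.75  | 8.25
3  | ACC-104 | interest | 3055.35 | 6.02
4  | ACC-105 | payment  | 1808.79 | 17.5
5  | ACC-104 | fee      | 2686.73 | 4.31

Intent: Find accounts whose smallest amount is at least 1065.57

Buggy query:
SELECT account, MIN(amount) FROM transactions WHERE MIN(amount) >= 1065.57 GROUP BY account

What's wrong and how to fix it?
Bug: MIN() in WHERE is a misuse of aggregate

Fix: Replace WHERE with HAVING after the GROUP BY

Corrected query:
SELECT account, MIN(amount) FROM transactions GROUP BY account HAVING MIN(amount) >= 1065.57

Result:
account | MIN(amount)
--------+------------
ACC-102 | 3403.88    
ACC-104 | 2686.73    
ACC-105 | 1808.79    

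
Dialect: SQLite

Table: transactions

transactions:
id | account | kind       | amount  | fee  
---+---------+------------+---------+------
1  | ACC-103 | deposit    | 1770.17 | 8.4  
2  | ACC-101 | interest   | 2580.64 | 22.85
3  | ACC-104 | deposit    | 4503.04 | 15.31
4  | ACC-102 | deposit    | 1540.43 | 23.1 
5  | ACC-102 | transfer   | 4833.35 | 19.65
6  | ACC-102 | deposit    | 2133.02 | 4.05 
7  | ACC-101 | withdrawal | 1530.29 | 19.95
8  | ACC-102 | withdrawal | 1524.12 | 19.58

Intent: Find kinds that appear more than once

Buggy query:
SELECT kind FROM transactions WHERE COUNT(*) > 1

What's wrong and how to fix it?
Bug: COUNT(*) is an aggregate and cannot be used in WHERE

Fix: Group first, then use HAVING for the count condition

Corrected query:
SELECT kind FROM transactions GROUP BY kind HAVING COUNT(*) > 1

Result:
kind      
----------
deposit   
withdrawal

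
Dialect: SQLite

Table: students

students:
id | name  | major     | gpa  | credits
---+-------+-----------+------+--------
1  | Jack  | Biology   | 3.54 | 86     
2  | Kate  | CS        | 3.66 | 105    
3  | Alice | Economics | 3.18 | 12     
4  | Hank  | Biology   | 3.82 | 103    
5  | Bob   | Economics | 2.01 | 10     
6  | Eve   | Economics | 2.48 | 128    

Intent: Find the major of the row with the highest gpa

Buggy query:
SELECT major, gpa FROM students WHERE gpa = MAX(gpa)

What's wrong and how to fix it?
Bug: MAX(gpa) is an aggregate and cannot be used directly in WHERE

Fix: Use a subquery: WHERE gpa = (SELECT MAX(gpa) FROM students)

Corrected query:
SELECT major, gpa FROM students WHERE gpa = (SELECT MAX(gpa) FROM students)

Result:
major   | gpa 
--------+-----
Biology | 3.82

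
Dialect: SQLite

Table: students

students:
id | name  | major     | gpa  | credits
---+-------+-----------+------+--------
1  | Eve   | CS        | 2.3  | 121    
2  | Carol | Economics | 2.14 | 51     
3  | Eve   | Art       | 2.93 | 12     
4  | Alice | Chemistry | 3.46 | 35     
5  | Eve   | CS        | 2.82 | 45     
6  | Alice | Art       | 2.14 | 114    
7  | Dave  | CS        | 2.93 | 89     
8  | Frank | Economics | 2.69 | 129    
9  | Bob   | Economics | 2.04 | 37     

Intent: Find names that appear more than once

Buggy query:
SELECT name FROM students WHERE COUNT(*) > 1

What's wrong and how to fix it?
Bug: COUNT(*) is an aggregate and cannot be used in WHERE

Fix: Group first, then use HAVING for the count condition

Corrected query:
SELECT name FROM students GROUP BY name HAVING COUNT(*) > 1

Result:
name 
-----
Alice
Eve  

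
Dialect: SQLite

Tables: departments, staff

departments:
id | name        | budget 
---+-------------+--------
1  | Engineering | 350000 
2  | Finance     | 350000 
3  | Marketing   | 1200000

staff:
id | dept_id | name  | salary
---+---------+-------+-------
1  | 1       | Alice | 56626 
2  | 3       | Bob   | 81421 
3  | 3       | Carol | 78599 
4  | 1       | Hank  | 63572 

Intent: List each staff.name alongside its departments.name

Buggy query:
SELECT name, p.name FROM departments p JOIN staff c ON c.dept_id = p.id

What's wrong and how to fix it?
Bug: Both tables have a 'name' column; the unqualified reference is ambiguous

Fix: Qualify the column with its table alias (c.name)

Corrected query:
SELECT c.name, p.name FROM departments p JOIN staff c ON c.dept_id = p.id

Result:
name  | name       
------+------------
Alice | Engineering
Bob   | Marketing  
Carol | Marketing  
Hank  | Engineering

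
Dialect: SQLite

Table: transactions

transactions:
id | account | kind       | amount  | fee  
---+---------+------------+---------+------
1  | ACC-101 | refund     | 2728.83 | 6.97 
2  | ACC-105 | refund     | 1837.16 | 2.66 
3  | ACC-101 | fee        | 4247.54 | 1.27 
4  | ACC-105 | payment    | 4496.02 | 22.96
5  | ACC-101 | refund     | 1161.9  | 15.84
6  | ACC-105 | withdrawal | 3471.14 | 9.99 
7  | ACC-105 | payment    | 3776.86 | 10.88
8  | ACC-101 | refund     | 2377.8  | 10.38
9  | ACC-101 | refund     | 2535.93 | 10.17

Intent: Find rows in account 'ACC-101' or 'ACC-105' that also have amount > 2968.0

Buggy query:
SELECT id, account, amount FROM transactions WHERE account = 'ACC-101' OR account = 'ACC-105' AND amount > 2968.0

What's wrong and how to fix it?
Bug: Without parentheses, AND is evaluated before OR, so the amount filter only applies to the 'ACC-105' branch

Fix: Add parentheses around the OR so the AND applies to both alternatives

Corrected query:
SELECT id, account, amount FROM transactions WHERE (account = 'ACC-101' OR account = 'ACC-105') AND amount > 2968.0

Result:
id | account | amount 
---+---------+--------
3  | ACC-101 | 4247.54
4  | ACC-105 | 4496.02
6  | ACC-105 | 3471.14
7  | ACC-105 | 3776.86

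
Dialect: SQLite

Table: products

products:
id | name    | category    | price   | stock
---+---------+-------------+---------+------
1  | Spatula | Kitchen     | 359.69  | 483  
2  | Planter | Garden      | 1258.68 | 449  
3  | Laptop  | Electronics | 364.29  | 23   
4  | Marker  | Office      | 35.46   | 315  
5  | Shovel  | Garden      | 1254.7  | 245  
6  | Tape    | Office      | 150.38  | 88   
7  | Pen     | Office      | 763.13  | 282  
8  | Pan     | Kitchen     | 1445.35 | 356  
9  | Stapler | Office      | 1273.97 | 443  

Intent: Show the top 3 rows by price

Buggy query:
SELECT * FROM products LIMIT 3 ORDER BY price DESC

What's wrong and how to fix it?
Bug: ORDER BY cannot follow LIMIT; LIMIT is the final clause

Fix: Sort with ORDER BY, then apply LIMIT

Corrected query:
SELECT * FROM products ORDER BY price DESC LIMIT 3

Result:
id | name    | category | price   | stock
---+---------+----------+---------+------
8  | Pan     | Kitchen  | 1445.35 | 356  
9  | Stapler | Office   | 1273.97 | 443  
2  | Planter | Garden   | 1258.68 | 449  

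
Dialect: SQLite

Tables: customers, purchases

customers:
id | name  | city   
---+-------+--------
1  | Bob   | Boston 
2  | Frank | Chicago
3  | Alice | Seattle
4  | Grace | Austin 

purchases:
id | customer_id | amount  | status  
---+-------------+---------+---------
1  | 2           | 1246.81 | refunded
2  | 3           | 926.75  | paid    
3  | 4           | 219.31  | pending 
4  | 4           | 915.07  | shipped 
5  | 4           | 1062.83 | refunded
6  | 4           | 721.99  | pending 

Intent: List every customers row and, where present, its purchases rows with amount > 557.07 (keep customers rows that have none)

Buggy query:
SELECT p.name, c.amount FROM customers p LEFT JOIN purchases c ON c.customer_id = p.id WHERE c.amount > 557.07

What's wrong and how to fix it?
Bug: A WHERE condition on the right-hand table after LEFT JOIN drops unmatched parents

Fix: Move the right-table condition into the ON clause so unmatched parents are kept

Corrected query:
SELECT p.name, c.amount FROM customers p LEFT JOIN purchases c ON c.customer_id = p.id AND c.amount > 557.07

Result:
name  | amount 
------+--------
Bob   | NULL   
Frank | 1246.81
Alice | 926.75 
Grace | 721.99 
Grace | 915.07 
Grace | 1062.83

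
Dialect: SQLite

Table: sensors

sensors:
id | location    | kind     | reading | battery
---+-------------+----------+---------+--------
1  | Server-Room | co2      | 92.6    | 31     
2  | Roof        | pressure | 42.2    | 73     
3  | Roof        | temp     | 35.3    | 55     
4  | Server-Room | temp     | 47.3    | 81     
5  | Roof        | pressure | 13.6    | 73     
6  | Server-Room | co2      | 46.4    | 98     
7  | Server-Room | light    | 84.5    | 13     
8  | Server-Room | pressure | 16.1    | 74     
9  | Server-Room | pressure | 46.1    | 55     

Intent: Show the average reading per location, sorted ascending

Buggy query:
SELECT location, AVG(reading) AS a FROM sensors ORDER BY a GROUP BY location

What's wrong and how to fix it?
Bug: GROUP BY must precede ORDER BY

Fix: Reorder: SELECT … FROM … GROUP BY … ORDER BY …

Corrected query:
SELECT location, AVG(reading) AS a FROM sensors GROUP BY location ORDER BY a

Result:
location    | a        
------------+----------
Roof        | 30.366667
Server-Room | 55.5     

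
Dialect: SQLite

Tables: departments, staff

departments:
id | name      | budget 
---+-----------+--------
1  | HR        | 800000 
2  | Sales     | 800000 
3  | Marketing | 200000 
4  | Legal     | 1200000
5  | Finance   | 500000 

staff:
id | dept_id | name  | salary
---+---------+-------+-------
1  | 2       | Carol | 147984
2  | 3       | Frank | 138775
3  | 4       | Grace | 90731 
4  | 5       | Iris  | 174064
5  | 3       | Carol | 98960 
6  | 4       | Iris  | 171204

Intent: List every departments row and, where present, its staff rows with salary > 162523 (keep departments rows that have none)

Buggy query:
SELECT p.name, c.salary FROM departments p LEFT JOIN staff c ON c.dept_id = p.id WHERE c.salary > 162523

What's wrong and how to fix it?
Bug: Filtering c.salary in WHERE discards the NULL rows produced by LEFT JOIN, turning it into an inner join

Fix: Put 'c.salary > 162523' in the JOIN's ON clause instead of WHERE

Corrected query:
SELECT p.name, c.salary FROM departments p LEFT JOIN staff c ON c.dept_id = p.id AND c.salary > 162523

Result:
name      | salary
----------+-------
HR        | NULL  
Sales     | NULL  
Marketing | NULL  
Legal     | 171204
Finance   | 174064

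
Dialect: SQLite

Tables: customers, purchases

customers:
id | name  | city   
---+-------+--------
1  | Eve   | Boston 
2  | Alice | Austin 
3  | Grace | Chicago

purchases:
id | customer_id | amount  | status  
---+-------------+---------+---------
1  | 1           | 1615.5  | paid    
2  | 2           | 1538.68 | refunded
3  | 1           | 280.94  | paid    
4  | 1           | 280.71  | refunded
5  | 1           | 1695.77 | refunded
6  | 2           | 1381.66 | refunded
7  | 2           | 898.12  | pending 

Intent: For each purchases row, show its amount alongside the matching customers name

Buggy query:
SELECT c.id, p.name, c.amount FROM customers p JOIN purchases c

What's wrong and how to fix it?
Bug: JOIN with no ON clause produces a cartesian product; every purchases row pairs with every customers row

Fix: Specify the join condition linking the foreign key to the parent id

Corrected query:
SELECT c.id, p.name, c.amount FROM customers p JOIN purchases c ON c.customer_id = p.id

Result:
id | name  | amount 
---+-------+--------
1  | Eve   | 1615.5 
2  | Alice | 1538.68
3  | Eve   | 280.94 
4  | Eve   | 280.71 
5  | Eve   | 1695.77
6  | Alice | 1381.66
7  | Alice | 898.12 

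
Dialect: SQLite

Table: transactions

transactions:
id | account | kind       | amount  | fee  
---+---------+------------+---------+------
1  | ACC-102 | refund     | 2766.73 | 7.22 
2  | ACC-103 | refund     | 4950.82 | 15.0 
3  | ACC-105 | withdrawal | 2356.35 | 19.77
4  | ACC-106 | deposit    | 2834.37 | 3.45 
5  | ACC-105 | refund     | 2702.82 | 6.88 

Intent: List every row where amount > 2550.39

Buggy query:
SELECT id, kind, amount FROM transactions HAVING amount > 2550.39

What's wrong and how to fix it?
Bug: This is a non-aggregate query (no GROUP BY, no aggregates), so in SQLite the HAVING clause is invalid here; a row-level condition belongs in WHERE

Fix: Use WHERE for row-level filtering

Corrected query:
SELECT id, kind, amount FROM transactions WHERE amount > 2550.39

Result:
id | kind    | amount 
---+---------+--------
1  | refund  | 2766.73
2  | refund  | 4950.82
4  | deposit | 2834.37
5  | refund  | 2702.82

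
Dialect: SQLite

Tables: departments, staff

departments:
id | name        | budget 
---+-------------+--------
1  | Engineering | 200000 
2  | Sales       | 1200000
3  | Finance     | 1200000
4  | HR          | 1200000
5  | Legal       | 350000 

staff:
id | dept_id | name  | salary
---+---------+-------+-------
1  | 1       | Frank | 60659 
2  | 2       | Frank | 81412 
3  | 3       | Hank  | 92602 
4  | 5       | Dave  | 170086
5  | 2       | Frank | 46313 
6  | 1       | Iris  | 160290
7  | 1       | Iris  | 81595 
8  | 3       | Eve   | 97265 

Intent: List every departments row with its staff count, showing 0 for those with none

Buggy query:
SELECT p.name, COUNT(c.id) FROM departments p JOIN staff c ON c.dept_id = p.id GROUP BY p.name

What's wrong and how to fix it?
Bug: An inner join excludes parents with zero children

Fix: Switch to LEFT JOIN to retain unmatched parent rows

Corrected query:
SELECT p.name, COUNT(c.id) FROM departments p LEFT JOIN staff c ON c.dept_id = p.id GROUP BY p.name

Result:
name        | COUNT(c.id)
------------+------------
Engineering | 3          
Finance     | 2          
HR          | 0          
Legal       | 1          
Sales       | 2          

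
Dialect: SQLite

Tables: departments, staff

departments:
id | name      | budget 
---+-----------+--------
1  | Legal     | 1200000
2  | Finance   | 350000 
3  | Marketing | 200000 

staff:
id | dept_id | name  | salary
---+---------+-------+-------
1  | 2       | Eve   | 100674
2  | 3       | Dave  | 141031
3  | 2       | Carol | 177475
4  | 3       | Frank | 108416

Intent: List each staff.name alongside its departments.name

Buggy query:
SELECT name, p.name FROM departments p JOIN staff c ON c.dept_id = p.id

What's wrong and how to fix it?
Bug: 'name' exists in both joined tables, so the database can't tell which one is meant

Fix: Qualify the column with its table alias (c.name)

Corrected query:
SELECT c.name, p.name FROM departments p JOIN staff c ON c.dept_id = p.id

Result:
name  | name     
------+----------
Eve   | Finance  
Dave  | Marketing
Carol | Finance  
Frank | Marketing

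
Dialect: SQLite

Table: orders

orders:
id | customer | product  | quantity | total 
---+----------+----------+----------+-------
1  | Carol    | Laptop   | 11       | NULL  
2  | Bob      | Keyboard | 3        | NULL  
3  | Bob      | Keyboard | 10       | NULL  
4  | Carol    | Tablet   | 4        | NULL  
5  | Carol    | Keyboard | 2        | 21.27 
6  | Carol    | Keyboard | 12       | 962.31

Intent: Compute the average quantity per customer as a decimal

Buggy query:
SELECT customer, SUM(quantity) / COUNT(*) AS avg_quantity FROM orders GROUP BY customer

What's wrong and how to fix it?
Bug: Both operands are integers, so '/' performs integer division and truncates

Fix: Cast one side to REAL so the division keeps the fractional part

Corrected query:
SELECT customer, SUM(quantity) * 1.0 / COUNT(*) AS avg_quantity FROM orders GROUP BY customer

Result:
customer | avg_quantity
---------+-------------
Bob      | 6.5         
Carol    | 7.25        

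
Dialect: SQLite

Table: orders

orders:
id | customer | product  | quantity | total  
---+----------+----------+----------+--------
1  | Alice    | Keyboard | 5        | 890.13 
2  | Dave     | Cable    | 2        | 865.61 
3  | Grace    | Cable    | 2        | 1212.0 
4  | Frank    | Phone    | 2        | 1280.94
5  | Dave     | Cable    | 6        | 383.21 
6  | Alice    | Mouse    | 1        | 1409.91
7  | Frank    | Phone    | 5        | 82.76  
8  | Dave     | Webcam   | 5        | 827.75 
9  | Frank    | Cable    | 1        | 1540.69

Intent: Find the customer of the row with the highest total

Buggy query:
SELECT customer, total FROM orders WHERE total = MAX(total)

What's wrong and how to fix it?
Bug: WHERE is evaluated per row; an aggregate over the whole table isn't defined there

Fix: Wrap MAX in a scalar subquery so WHERE compares against a single value

Corrected query:
SELECT customer, total FROM orders WHERE total = (SELECT MAX(total) FROM orders)

Result:
customer | total  
---------+--------
Frank    | 1540.69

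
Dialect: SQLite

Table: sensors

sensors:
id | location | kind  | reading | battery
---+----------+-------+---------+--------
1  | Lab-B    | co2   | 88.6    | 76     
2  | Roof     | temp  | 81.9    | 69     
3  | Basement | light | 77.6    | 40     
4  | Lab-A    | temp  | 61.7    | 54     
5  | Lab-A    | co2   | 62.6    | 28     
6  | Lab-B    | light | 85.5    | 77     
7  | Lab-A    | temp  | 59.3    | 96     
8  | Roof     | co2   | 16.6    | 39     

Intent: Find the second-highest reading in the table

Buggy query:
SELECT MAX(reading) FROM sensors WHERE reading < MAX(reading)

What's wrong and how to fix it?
Bug: MAX(reading) on the right of the comparison is an aggregate-in-WHERE error

Fix: Compute the overall MAX in a subquery, then take MAX of rows below it

Corrected query:
SELECT MAX(reading) FROM sensors WHERE reading < (SELECT MAX(reading) FROM sensors)

Result:
MAX(reading)
------------
85.5        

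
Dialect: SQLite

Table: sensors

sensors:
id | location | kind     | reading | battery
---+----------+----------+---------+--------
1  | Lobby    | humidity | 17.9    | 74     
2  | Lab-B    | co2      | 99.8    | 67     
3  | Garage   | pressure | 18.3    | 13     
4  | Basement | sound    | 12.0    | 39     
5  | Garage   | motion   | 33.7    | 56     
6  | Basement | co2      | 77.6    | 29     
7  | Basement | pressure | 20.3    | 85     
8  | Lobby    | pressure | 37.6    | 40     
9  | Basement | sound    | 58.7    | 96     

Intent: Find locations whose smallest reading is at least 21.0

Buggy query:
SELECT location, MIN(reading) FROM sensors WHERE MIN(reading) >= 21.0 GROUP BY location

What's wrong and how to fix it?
Bug: Aggregates like MIN are computed per group after WHERE runs

Fix: Replace WHERE with HAVING after the GROUP BY

Corrected query:
SELECT location, MIN(reading) FROM sensors GROUP BY location HAVING MIN(reading) >= 21.0

Result:
location | MIN(reading)
---------+-------------
Lab-B    | 99.8        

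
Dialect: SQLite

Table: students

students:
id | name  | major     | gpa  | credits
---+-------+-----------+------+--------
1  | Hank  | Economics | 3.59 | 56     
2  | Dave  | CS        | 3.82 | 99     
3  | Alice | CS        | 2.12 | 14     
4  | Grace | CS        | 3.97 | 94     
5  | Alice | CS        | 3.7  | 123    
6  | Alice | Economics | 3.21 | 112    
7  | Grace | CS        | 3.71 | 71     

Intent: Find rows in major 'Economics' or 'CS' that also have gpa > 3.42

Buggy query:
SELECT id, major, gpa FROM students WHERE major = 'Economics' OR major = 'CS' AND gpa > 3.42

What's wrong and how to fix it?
Bug: Without parentheses, AND is evaluated before OR, so the gpa filter only applies to the 'CS' branch

Fix: Add parentheses around the OR so the AND applies to both alternatives

Corrected query:
SELECT id, major, gpa FROM students WHERE (major = 'Economics' OR major = 'CS') AND gpa > 3.42

Result:
id | major     | gpa 
---+-----------+-----
1  | Economics | 3.59
2  | CS        | 3.82
4  | CS        | 3.97
5  | CS        | 3.7 
7  | CS        | 3.71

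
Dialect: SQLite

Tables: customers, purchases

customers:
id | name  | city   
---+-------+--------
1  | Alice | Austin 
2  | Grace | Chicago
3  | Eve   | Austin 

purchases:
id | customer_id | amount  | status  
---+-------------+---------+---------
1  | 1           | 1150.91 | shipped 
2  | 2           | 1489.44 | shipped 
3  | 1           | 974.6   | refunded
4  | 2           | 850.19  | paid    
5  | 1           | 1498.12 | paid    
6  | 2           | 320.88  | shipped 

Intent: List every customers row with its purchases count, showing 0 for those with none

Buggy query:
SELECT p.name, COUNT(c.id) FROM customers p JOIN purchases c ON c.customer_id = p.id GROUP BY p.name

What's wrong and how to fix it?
Bug: An inner join excludes parents with zero children

Fix: Use LEFT JOIN so parents without children still appear (COUNT(c.id) gives 0)

Corrected query:
SELECT p.name, COUNT(c.id) FROM customers p LEFT JOIN purchases c ON c.customer_id = p.id GROUP BY p.name

Result:
name  | COUNT(c.id)
------+------------
Alice | 3          
Eve   | 0          
Grace | 3          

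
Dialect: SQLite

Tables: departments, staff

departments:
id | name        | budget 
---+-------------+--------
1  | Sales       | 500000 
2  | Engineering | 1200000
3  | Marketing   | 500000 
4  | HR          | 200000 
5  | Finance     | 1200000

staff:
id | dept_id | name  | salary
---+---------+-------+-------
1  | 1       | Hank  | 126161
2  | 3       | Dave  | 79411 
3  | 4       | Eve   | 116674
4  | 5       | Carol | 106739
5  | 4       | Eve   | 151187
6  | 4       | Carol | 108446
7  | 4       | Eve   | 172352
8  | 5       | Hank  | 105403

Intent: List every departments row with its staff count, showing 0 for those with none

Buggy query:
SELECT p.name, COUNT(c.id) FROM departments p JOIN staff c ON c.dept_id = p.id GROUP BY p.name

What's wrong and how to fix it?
Bug: INNER JOIN drops departments rows that have no matching staff rows

Fix: Switch to LEFT JOIN to retain unmatched parent rows

Corrected query:
SELECT p.name, COUNT(c.id) FROM departments p LEFT JOIN staff c ON c.dept_id = p.id GROUP BY p.name

Result:
name        | COUNT(c.id)
------------+------------
Engineering | 0          
Finance     | 2          
HR          | 4          
Marketing   | 1          
Sales       | 1          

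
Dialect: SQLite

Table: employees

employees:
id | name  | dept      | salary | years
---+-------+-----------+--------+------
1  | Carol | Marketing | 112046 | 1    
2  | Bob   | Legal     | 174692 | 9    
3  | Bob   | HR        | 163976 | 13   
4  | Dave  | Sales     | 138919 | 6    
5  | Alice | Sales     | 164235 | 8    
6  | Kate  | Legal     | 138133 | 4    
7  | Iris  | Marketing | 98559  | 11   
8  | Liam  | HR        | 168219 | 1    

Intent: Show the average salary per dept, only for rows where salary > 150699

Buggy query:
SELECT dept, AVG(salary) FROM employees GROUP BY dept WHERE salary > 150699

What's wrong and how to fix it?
Bug: WHERE cannot follow GROUP BY

Fix: Place WHERE between FROM and GROUP BY

Corrected query:
SELECT dept, AVG(salary) FROM employees WHERE salary > 150699 GROUP BY dept

Result:
dept  | AVG(salary)
------+------------
HR    | 166097.5   
Legal | 174692     
Sales | 164235     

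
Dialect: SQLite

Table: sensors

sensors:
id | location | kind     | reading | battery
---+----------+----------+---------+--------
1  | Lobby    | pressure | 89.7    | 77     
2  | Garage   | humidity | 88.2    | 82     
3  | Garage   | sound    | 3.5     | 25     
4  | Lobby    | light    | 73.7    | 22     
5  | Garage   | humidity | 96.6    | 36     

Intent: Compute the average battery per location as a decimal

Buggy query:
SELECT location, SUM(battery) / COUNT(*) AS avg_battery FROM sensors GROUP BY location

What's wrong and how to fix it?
Bug: SUM(battery) and COUNT(*) are both integers; the division truncates the fractional part

Fix: Cast one side to REAL so the division keeps the fractional part

Corrected query:
SELECT location, SUM(battery) * 1.0 / COUNT(*) AS avg_battery FROM sensors GROUP BY location

Result:
location | avg_battery
---------+------------
Garage   | 47.666667  
Lobby    | 49.5       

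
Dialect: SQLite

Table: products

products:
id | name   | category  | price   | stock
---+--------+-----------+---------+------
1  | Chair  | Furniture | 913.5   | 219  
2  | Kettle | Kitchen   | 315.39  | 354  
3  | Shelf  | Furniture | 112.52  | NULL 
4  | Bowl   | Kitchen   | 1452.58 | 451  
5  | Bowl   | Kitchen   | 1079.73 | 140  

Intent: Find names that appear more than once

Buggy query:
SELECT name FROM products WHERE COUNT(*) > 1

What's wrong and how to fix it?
Bug: COUNT(*) is an aggregate and cannot be used in WHERE

Fix: GROUP BY name, then filter groups with HAVING COUNT(*) > 1

Corrected query:
SELECT name FROM products GROUP BY name HAVING COUNT(*) > 1

Result:
name
----
Bowl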